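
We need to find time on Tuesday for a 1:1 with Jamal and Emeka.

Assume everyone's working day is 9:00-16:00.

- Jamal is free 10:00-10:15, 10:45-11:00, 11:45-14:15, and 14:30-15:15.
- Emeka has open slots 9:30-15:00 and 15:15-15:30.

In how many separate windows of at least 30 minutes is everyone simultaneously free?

Jamal ∩ Emeka: 10:00–10:15, 10:45–11:00, 11:45–14:15, 14:30–15:00.
Windows ≥ 30 min: 11:45–14:15, 14:30–15:00.
That's 2 windows.

2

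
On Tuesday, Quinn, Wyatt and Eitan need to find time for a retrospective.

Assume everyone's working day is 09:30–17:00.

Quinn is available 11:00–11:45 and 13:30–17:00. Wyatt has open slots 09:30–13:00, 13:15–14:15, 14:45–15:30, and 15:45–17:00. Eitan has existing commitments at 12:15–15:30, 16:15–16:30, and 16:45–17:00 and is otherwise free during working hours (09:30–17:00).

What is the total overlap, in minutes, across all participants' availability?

Eitan free within 09:30–17:00: 09:30–12:15, 15:30–16:15, 16:30–16:45.
Quinn ∩ Wyatt: 11:00–11:45, 13:30–14:15, 14:45–15:30, 15:45–17:00.
Quinn ∩ Wyatt ∩ Eitan: 11:00–11:45, 15:45–16:15, 16:30–16:45.
Total common minutes: 45 + 30 + 15 = 90.

90 minutes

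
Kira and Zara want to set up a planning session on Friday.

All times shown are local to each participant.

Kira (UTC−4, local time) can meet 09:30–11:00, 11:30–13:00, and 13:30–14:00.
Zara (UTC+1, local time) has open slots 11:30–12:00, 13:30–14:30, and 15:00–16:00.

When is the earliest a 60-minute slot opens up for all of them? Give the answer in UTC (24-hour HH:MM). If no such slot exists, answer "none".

Kira → UTC: 13:30–15:00, 15:30–17:00, 17:30–18:00.
Zara → UTC: 10:30–11:00, 12:30–13:30, 14:00–15:00.
Kira ∩ Zara: 14:00–15:00.
Windows ≥ 60 min: 14:00–15:00.
Earliest such window starts at 14:00.

14:00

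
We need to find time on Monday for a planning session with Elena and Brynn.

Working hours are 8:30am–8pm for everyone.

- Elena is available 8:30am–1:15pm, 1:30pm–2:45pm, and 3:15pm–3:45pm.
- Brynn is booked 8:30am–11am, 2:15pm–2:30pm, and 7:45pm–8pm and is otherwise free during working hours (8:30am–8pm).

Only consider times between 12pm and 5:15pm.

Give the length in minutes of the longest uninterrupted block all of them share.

Brynn free within 08:30–20:00: 11:00–14:15, 14:30–19:45.
Elena ∩ Brynn: 11:00–13:15, 13:30–14:15, 14:30–14:45, 15:15–15:45.
Restricted to 12:00–17:15: 12:00–13:15, 13:30–14:15, 14:30–14:45, 15:15–15:45.
Common window lengths: 75, 45, 15, 30 min; longest is 75.

75 minutes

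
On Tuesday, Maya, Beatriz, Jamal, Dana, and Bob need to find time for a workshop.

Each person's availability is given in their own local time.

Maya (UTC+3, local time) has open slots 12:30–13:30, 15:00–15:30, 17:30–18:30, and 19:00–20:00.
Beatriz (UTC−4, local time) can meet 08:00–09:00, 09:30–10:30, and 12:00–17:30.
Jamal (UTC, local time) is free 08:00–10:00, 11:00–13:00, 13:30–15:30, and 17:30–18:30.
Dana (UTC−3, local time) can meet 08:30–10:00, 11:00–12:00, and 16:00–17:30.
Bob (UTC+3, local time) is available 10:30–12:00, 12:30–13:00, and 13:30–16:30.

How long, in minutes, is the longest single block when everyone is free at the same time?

30 minutes

Maya → UTC: 09:30–10:30, 12:00–12:30, 14:30–15:30, 16:00–17:00.
Beatriz → UTC: 12:00–13:00, 13:30–14:30, 16:00–21:30.
Jamal → UTC: 08:00–10:00, 11:00–13:00, 13:30–15:30, 17:30–18:30.
Dana → UTC: 11:30–13:00, 14:00–15:00, 19:00–20:30.
Bob → UTC: 07:30–09:00, 09:30–10:00, 10:30–13:30.
Maya ∩ Beatriz: 12:00–12:30, 16:00–17:00.
Maya ∩ Beatriz ∩ Jamal: 12:00–12:30.
Maya ∩ Beatriz ∩ Jamal ∩ Dana: 12:00–12:30.
Maya ∩ Beatriz ∩ Jamal ∩ Dana ∩ Bob: 12:00–12:30.
Single common window of 30 minutes.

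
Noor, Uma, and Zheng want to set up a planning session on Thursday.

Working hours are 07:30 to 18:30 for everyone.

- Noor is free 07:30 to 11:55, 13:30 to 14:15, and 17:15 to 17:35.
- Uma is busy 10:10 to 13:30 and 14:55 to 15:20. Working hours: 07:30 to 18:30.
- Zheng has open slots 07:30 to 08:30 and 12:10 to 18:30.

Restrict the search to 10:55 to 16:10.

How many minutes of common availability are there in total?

Uma free within 07:30–18:30: 07:30–10:10, 13:30–14:55, 15:20–18:30.
Noor ∩ Uma: 07:30–10:10, 13:30–14:15, 17:15–17:35.
Noor ∩ Uma ∩ Zheng: 07:30–08:30, 13:30–14:15, 17:15–17:35.
Restricted to 10:55–16:10: 13:30–14:15.
Total common minutes: 45.

45 minutes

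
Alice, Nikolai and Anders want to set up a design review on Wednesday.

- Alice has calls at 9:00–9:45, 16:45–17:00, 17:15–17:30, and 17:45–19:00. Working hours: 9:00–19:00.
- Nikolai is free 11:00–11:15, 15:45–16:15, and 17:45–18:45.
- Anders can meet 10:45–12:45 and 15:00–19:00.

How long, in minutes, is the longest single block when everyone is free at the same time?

30 minutes

Alice free within 09:00–19:00: 09:45–16:45, 17:00–17:15, 17:30–17:45.
Alice ∩ Nikolai: 11:00–11:15, 15:45–16:15.
Alice ∩ Nikolai ∩ Anders: 11:00–11:15, 15:45–16:15.
Common window lengths: 15, 30 min; longest is 30.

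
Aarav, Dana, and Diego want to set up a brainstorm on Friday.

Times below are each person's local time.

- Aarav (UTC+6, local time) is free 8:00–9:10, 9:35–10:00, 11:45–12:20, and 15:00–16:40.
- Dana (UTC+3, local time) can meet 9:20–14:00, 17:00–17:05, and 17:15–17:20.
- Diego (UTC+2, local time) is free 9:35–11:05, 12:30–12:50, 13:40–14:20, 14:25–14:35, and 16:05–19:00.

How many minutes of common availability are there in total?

15 minutes

Aarav → UTC: 02:00–03:10, 03:35–04:00, 05:45–06:20, 09:00–10:40.
Dana → UTC: 06:20–11:00, 14:00–14:05, 14:15–14:20.
Diego → UTC: 07:35–09:05, 10:30–10:50, 11:40–12:20, 12:25–12:35, 14:05–17:00.
Aarav ∩ Dana: 09:00–10:40.
Aarav ∩ Dana ∩ Diego: 09:00–09:05, 10:30–10:40.
Total common minutes: 5 + 10 = 15.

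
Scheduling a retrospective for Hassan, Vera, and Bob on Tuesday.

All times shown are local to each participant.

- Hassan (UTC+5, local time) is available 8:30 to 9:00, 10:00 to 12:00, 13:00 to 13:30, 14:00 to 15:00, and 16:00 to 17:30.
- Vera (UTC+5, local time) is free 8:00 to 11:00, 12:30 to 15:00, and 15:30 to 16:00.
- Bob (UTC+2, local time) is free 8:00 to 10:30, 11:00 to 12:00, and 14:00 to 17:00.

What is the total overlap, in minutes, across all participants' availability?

90 minutes

Hassan → UTC: 03:30–04:00, 05:00–07:00, 08:00–08:30, 09:00–10:00, 11:00–12:30.
Vera → UTC: 03:00–06:00, 07:30–10:00, 10:30–11:00.
Bob → UTC: 06:00–08:30, 09:00–10:00, 12:00–15:00.
Hassan ∩ Vera: 03:30–04:00, 05:00–06:00, 08:00–08:30, 09:00–10:00.
Hassan ∩ Vera ∩ Bob: 08:00–08:30, 09:00–10:00.
Total common minutes: 30 + 60 = 90.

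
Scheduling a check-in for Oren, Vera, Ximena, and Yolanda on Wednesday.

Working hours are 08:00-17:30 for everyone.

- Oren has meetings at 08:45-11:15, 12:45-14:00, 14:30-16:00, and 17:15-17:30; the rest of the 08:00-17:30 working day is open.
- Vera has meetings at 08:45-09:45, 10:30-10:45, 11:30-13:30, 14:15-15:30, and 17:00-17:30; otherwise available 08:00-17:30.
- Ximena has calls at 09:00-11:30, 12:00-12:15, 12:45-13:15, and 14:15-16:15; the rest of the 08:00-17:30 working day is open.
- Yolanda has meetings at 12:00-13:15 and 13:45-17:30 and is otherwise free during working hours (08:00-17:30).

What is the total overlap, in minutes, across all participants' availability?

45 minutes

Oren free within 08:00–17:30: 08:00–08:45, 11:15–12:45, 14:00–14:30, 16:00–17:15.
Vera free within 08:00–17:30: 08:00–08:45, 09:45–10:30, 10:45–11:30, 13:30–14:15, 15:30–17:00.
Ximena free within 08:00–17:30: 08:00–09:00, 11:30–12:00, 12:15–12:45, 13:15–14:15, 16:15–17:30.
Yolanda free within 08:00–17:30: 08:00–12:00, 13:15–13:45.
Oren ∩ Vera: 08:00–08:45, 11:15–11:30, 14:00–14:15, 16:00–17:00.
Oren ∩ Vera ∩ Ximena: 08:00–08:45, 14:00–14:15, 16:15–17:00.
Oren ∩ Vera ∩ Ximena ∩ Yolanda: 08:00–08:45.
Total common minutes: 45.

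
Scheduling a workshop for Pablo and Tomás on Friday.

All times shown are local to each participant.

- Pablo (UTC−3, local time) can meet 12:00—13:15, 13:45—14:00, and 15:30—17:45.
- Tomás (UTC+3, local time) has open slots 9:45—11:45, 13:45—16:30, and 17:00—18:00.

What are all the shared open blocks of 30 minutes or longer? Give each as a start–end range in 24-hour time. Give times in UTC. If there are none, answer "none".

Pablo → UTC: 15:00–16:15, 16:45–17:00, 18:30–20:45.
Tomás → UTC: 06:45–08:45, 10:45–13:30, 14:00–15:00.
Pablo ∩ Tomás: (none).
Windows ≥ 30 min: (none).

none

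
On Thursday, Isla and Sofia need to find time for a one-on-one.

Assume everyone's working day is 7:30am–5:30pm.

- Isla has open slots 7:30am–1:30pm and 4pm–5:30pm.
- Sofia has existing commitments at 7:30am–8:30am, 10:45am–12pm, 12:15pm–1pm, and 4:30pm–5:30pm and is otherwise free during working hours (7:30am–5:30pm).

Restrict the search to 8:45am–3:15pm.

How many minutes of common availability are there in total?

Sofia free within 07:30–17:30: 08:30–10:45, 12:00–12:15, 13:00–16:30.
Isla ∩ Sofia: 08:30–10:45, 12:00–12:15, 13:00–13:30, 16:00–16:30.
Restricted to 08:45–15:15: 08:45–10:45, 12:00–12:15, 13:00–13:30.
Total common minutes: 120 + 15 + 30 = 165.

165 minutes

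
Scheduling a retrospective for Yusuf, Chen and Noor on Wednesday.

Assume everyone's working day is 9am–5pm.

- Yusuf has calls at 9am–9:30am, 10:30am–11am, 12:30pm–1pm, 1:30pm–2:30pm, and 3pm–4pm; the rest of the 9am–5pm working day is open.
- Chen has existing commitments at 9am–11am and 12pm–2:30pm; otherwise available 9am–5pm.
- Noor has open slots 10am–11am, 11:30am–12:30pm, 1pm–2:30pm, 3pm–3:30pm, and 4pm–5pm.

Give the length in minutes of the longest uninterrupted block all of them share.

60 minutes

Yusuf free within 09:00–17:00: 09:30–10:30, 11:00–12:30, 13:00–13:30, 14:30–15:00, 16:00–17:00.
Chen free within 09:00–17:00: 11:00–12:00, 14:30–17:00.
Yusuf ∩ Chen: 11:00–12:00, 14:30–15:00, 16:00–17:00.
Yusuf ∩ Chen ∩ Noor: 11:30–12:00, 16:00–17:00.
Common window lengths: 30, 60 min; longest is 60.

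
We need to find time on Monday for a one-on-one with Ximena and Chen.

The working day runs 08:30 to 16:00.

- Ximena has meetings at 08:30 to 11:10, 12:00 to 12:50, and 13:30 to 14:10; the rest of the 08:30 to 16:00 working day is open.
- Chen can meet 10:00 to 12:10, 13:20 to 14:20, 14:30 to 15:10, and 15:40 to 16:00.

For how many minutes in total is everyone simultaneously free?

130 minutes

Ximena free within 08:30–16:00: 11:10–12:00, 12:50–13:30, 14:10–16:00.
Ximena ∩ Chen: 11:10–12:00, 13:20–13:30, 14:10–14:20, 14:30–15:10, 15:40–16:00.
Total common minutes: 50 + 10 + 10 + 40 + 20 = 130.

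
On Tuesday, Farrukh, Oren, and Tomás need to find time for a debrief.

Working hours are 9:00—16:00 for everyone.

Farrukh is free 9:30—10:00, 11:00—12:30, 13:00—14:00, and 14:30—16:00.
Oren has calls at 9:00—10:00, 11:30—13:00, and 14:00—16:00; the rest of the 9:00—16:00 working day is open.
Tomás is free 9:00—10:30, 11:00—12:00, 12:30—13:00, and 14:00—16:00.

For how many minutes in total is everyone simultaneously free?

Oren free within 09:00–16:00: 10:00–11:30, 13:00–14:00.
Farrukh ∩ Oren: 11:00–11:30, 13:00–14:00.
Farrukh ∩ Oren ∩ Tomás: 11:00–11:30.
Total common minutes: 30.

30 minutes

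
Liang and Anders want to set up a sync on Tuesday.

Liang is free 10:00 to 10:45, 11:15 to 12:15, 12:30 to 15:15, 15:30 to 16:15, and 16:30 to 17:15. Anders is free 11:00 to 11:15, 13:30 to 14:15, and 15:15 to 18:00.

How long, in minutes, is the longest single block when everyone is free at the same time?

Liang ∩ Anders: 13:30–14:15, 15:30–16:15, 16:30–17:15.
Common window lengths: 45, 45, 45 min; longest is 45.

45 minutes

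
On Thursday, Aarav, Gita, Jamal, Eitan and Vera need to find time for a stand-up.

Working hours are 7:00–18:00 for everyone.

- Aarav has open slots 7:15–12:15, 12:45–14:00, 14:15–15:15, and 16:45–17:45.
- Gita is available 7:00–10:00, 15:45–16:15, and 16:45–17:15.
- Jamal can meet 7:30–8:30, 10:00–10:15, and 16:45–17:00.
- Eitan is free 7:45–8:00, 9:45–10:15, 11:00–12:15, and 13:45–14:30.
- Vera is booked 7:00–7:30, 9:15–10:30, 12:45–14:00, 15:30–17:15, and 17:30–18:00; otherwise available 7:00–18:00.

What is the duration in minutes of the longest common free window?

15 minutes

Vera free within 07:00–18:00: 07:30–09:15, 10:30–12:45, 14:00–15:30, 17:15–17:30.
Aarav ∩ Gita: 07:15–10:00, 16:45–17:15.
Aarav ∩ Gita ∩ Jamal: 07:30–08:30, 16:45–17:00.
Aarav ∩ Gita ∩ Jamal ∩ Eitan: 07:45–08:00.
Aarav ∩ Gita ∩ Jamal ∩ Eitan ∩ Vera: 07:45–08:00.
Single common window of 15 minutes.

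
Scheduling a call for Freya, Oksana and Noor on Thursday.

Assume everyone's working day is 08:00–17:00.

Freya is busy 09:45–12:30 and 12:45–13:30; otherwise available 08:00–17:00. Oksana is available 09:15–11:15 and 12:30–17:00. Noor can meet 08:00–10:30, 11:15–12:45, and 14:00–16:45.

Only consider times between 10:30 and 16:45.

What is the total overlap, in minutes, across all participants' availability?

Freya free within 08:00–17:00: 08:00–09:45, 12:30–12:45, 13:30–17:00.
Freya ∩ Oksana: 09:15–09:45, 12:30–12:45, 13:30–17:00.
Freya ∩ Oksana ∩ Noor: 09:15–09:45, 12:30–12:45, 14:00–16:45.
Restricted to 10:30–16:45: 12:30–12:45, 14:00–16:45.
Total common minutes: 15 + 165 = 180.

180 minutes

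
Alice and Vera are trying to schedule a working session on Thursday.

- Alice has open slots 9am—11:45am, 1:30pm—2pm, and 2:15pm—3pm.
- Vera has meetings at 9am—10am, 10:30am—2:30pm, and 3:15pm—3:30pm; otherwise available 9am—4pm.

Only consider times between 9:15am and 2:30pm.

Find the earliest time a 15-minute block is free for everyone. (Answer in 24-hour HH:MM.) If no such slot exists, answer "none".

10:00

Vera free within 09:00–16:00: 10:00–10:30, 14:30–15:15, 15:30–16:00.
Alice ∩ Vera: 10:00–10:30, 14:30–15:00.
Restricted to 09:15–14:30: 10:00–10:30.
Windows ≥ 15 min: 10:00–10:30.
Earliest such window starts at 10:00.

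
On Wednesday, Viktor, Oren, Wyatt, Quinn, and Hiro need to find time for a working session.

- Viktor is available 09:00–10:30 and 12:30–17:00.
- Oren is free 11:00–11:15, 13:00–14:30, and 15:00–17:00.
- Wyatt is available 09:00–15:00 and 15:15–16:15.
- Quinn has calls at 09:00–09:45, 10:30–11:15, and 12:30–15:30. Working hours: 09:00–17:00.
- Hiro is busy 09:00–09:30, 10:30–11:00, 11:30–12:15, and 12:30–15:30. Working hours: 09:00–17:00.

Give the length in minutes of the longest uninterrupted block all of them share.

45 minutes

Quinn free within 09:00–17:00: 09:45–10:30, 11:15–12:30, 15:30–17:00.
Hiro free within 09:00–17:00: 09:30–10:30, 11:00–11:30, 12:15–12:30, 15:30–17:00.
Viktor ∩ Oren: 13:00–14:30, 15:00–17:00.
Viktor ∩ Oren ∩ Wyatt: 13:00–14:30, 15:15–16:15.
Viktor ∩ Oren ∩ Wyatt ∩ Quinn: 15:30–16:15.
Viktor ∩ Oren ∩ Wyatt ∩ Quinn ∩ Hiro: 15:30–16:15.
Single common window of 45 minutes.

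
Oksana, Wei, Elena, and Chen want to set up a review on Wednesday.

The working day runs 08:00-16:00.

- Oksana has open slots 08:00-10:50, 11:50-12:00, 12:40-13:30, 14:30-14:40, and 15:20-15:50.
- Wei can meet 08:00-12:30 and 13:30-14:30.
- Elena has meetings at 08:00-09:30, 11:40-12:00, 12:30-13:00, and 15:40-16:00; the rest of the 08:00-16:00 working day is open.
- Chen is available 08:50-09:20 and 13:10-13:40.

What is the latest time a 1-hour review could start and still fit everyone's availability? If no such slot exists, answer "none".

none

Elena free within 08:00–16:00: 09:30–11:40, 12:00–12:30, 13:00–15:40.
Oksana ∩ Wei: 08:00–10:50, 11:50–12:00.
Oksana ∩ Wei ∩ Elena: 09:30–10:50.
Oksana ∩ Wei ∩ Elena ∩ Chen: (none).
Windows ≥ 60 min: (none).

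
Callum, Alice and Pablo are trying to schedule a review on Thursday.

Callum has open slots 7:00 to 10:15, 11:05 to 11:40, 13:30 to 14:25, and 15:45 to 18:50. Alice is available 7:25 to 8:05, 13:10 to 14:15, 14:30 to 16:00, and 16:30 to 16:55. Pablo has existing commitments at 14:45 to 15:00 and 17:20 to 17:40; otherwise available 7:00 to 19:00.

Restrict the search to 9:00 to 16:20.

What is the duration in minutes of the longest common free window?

Pablo free within 07:00–19:00: 07:00–14:45, 15:00–17:20, 17:40–19:00.
Callum ∩ Alice: 07:25–08:05, 13:30–14:15, 15:45–16:00, 16:30–16:55.
Callum ∩ Alice ∩ Pablo: 07:25–08:05, 13:30–14:15, 15:45–16:00, 16:30–16:55.
Restricted to 09:00–16:20: 13:30–14:15, 15:45–16:00.
Common window lengths: 45, 15 min; longest is 45.

45 minutes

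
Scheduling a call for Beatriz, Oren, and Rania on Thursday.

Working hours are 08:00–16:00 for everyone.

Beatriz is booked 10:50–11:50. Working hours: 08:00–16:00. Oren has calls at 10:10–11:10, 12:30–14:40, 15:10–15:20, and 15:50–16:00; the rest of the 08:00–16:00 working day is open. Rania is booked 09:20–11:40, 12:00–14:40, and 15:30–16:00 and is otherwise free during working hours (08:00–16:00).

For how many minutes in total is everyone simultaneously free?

130 minutes

Beatriz free within 08:00–16:00: 08:00–10:50, 11:50–16:00.
Oren free within 08:00–16:00: 08:00–10:10, 11:10–12:30, 14:40–15:10, 15:20–15:50.
Rania free within 08:00–16:00: 08:00–09:20, 11:40–12:00, 14:40–15:30.
Beatriz ∩ Oren: 08:00–10:10, 11:50–12:30, 14:40–15:10, 15:20–15:50.
Beatriz ∩ Oren ∩ Rania: 08:00–09:20, 11:50–12:00, 14:40–15:10, 15:20–15:30.
Total common minutes: 80 + 10 + 30 + 10 = 130.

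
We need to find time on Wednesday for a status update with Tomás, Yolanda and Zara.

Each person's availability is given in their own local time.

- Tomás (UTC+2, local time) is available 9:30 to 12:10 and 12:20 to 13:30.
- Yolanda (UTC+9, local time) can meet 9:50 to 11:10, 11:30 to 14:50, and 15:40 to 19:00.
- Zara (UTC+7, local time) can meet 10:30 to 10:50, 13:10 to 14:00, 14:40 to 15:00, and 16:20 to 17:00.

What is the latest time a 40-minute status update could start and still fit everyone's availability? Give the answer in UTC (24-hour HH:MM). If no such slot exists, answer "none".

09:20

Tomás → UTC: 07:30–10:10, 10:20–11:30.
Yolanda → UTC: 00:50–02:10, 02:30–05:50, 06:40–10:00.
Zara → UTC: 03:30–03:50, 06:10–07:00, 07:40–08:00, 09:20–10:00.
Tomás ∩ Yolanda: 07:30–10:00.
Tomás ∩ Yolanda ∩ Zara: 07:40–08:00, 09:20–10:00.
Windows ≥ 40 min: 09:20–10:00.
Latest start in the last window 09:20–10:00 is 10:00 − 40 min = 09:20.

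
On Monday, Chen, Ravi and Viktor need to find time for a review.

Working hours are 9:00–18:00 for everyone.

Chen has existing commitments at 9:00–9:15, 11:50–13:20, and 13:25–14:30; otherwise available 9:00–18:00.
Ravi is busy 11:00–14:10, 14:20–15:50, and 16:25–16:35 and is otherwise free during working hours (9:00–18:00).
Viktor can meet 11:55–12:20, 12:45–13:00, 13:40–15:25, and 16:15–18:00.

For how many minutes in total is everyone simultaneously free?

Chen free within 09:00–18:00: 09:15–11:50, 13:20–13:25, 14:30–18:00.
Ravi free within 09:00–18:00: 09:00–11:00, 14:10–14:20, 15:50–16:25, 16:35–18:00.
Chen ∩ Ravi: 09:15–11:00, 15:50–16:25, 16:35–18:00.
Chen ∩ Ravi ∩ Viktor: 16:15–16:25, 16:35–18:00.
Total common minutes: 10 + 85 = 95.

95 minutes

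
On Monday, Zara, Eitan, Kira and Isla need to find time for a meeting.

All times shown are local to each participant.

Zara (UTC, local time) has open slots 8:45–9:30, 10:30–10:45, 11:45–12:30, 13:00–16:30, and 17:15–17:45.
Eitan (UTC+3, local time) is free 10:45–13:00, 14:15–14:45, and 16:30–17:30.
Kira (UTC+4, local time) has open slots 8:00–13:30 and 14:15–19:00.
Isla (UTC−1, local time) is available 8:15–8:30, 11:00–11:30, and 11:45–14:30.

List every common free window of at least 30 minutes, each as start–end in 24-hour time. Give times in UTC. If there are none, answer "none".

13:30–14:30

Zara → UTC: 08:45–09:30, 10:30–10:45, 11:45–12:30, 13:00–16:30, 17:15–17:45.
Eitan → UTC: 07:45–10:00, 11:15–11:45, 13:30–14:30.
Kira → UTC: 04:00–09:30, 10:15–15:00.
Isla → UTC: 09:15–09:30, 12:00–12:30, 12:45–15:30.
Zara ∩ Eitan: 08:45–09:30, 13:30–14:30.
Zara ∩ Eitan ∩ Kira: 08:45–09:30, 13:30–14:30.
Zara ∩ Eitan ∩ Kira ∩ Isla: 09:15–09:30, 13:30–14:30.
Windows ≥ 30 min: 13:30–14:30.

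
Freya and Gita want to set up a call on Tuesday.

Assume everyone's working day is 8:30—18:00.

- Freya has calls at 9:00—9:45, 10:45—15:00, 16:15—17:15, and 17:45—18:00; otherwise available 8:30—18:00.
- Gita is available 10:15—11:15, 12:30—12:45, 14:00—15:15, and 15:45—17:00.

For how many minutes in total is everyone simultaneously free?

Freya free within 08:30–18:00: 08:30–09:00, 09:45–10:45, 15:00–16:15, 17:15–17:45.
Freya ∩ Gita: 10:15–10:45, 15:00–15:15, 15:45–16:15.
Total common minutes: 30 + 15 + 30 = 75.

75 minutes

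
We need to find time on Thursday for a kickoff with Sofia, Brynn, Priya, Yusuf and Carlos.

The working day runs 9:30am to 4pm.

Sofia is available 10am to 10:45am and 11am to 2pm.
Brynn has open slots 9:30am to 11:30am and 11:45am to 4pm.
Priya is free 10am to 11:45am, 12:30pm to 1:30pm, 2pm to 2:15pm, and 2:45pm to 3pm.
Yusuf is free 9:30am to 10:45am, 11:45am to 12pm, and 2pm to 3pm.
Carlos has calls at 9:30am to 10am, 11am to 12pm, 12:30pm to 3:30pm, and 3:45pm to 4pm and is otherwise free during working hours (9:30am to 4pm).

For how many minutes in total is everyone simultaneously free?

45 minutes

Carlos free within 09:30–16:00: 10:00–11:00, 12:00–12:30, 15:30–15:45.
Sofia ∩ Brynn: 10:00–10:45, 11:00–11:30, 11:45–14:00.
Sofia ∩ Brynn ∩ Priya: 10:00–10:45, 11:00–11:30, 12:30–13:30.
Sofia ∩ Brynn ∩ Priya ∩ Yusuf: 10:00–10:45.
Sofia ∩ Brynn ∩ Priya ∩ Yusuf ∩ Carlos: 10:00–10:45.
Total common minutes: 45.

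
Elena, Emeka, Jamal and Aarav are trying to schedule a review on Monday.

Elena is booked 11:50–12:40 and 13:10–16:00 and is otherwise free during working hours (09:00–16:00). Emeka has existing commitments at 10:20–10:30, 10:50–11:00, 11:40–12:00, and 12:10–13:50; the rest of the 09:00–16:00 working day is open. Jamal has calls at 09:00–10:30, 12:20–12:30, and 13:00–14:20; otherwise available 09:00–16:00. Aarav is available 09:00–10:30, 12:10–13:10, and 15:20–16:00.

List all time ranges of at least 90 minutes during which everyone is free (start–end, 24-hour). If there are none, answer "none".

Elena free within 09:00–16:00: 09:00–11:50, 12:40–13:10.
Emeka free within 09:00–16:00: 09:00–10:20, 10:30–10:50, 11:00–11:40, 12:00–12:10, 13:50–16:00.
Jamal free within 09:00–16:00: 10:30–12:20, 12:30–13:00, 14:20–16:00.
Elena ∩ Emeka: 09:00–10:20, 10:30–10:50, 11:00–11:40.
Elena ∩ Emeka ∩ Jamal: 10:30–10:50, 11:00–11:40.
Elena ∩ Emeka ∩ Jamal ∩ Aarav: (none).
Windows ≥ 90 min: (none).

none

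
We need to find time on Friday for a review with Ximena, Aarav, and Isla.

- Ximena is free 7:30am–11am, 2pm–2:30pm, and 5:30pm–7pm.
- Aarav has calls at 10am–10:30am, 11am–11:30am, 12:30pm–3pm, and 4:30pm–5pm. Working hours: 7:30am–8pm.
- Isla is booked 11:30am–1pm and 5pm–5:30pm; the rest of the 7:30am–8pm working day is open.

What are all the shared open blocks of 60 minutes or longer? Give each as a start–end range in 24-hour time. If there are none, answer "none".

07:30–10:00, 17:30–19:00

Aarav free within 07:30–20:00: 07:30–10:00, 10:30–11:00, 11:30–12:30, 15:00–16:30, 17:00–20:00.
Isla free within 07:30–20:00: 07:30–11:30, 13:00–17:00, 17:30–20:00.
Ximena ∩ Aarav: 07:30–10:00, 10:30–11:00, 17:30–19:00.
Ximena ∩ Aarav ∩ Isla: 07:30–10:00, 10:30–11:00, 17:30–19:00.
Windows ≥ 60 min: 07:30–10:00, 17:30–19:00.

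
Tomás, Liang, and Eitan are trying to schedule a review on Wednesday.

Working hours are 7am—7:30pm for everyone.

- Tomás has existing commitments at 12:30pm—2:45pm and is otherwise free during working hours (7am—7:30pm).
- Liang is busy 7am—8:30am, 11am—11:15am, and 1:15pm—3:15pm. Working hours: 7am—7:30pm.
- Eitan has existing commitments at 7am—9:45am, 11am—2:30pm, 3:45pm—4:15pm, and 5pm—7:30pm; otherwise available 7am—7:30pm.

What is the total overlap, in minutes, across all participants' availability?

Tomás free within 07:00–19:30: 07:00–12:30, 14:45–19:30.
Liang free within 07:00–19:30: 08:30–11:00, 11:15–13:15, 15:15–19:30.
Eitan free within 07:00–19:30: 09:45–11:00, 14:30–15:45, 16:15–17:00.
Tomás ∩ Liang: 08:30–11:00, 11:15–12:30, 15:15–19:30.
Tomás ∩ Liang ∩ Eitan: 09:45–11:00, 15:15–15:45, 16:15–17:00.
Total common minutes: 75 + 30 + 45 = 150.

150 minutes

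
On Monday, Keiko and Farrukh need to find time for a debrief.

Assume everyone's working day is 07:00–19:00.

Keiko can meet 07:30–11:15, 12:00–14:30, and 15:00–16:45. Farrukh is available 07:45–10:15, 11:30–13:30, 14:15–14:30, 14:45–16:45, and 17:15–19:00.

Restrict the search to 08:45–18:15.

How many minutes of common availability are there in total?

Keiko ∩ Farrukh: 07:45–10:15, 12:00–13:30, 14:15–14:30, 15:00–16:45.
Restricted to 08:45–18:15: 08:45–10:15, 12:00–13:30, 14:15–14:30, 15:00–16:45.
Total common minutes: 90 + 90 + 15 + 105 = 300.

300 minutes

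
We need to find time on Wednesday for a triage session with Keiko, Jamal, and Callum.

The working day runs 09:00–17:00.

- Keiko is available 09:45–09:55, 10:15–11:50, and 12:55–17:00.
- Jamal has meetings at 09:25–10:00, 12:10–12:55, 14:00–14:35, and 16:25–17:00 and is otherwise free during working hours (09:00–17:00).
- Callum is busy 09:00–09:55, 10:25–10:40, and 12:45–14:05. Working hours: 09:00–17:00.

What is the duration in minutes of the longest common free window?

110 minutes

Jamal free within 09:00–17:00: 09:00–09:25, 10:00–12:10, 12:55–14:00, 14:35–16:25.
Callum free within 09:00–17:00: 09:55–10:25, 10:40–12:45, 14:05–17:00.
Keiko ∩ Jamal: 10:15–11:50, 12:55–14:00, 14:35–16:25.
Keiko ∩ Jamal ∩ Callum: 10:15–10:25, 10:40–11:50, 14:35–16:25.
Common window lengths: 10, 70, 110 min; longest is 110.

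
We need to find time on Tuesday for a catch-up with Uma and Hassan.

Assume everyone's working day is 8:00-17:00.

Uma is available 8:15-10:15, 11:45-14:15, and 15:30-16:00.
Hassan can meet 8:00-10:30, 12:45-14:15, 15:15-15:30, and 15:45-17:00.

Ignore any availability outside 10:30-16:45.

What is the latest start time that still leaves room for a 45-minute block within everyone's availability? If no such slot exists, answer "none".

Uma ∩ Hassan: 08:15–10:15, 12:45–14:15, 15:45–16:00.
Restricted to 10:30–16:45: 12:45–14:15, 15:45–16:00.
Windows ≥ 45 min: 12:45–14:15.
Latest start in the last window 12:45–14:15 is 14:15 − 45 min = 13:30.

13:30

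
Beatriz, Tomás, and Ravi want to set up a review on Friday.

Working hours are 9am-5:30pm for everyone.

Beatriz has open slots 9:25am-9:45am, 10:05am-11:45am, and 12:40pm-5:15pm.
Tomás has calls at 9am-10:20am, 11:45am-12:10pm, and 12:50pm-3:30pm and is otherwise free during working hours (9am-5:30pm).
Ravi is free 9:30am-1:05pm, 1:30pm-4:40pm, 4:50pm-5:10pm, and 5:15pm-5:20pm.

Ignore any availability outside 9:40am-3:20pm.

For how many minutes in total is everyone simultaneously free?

Tomás free within 09:00–17:30: 10:20–11:45, 12:10–12:50, 15:30–17:30.
Beatriz ∩ Tomás: 10:20–11:45, 12:40–12:50, 15:30–17:15.
Beatriz ∩ Tomás ∩ Ravi: 10:20–11:45, 12:40–12:50, 15:30–16:40, 16:50–17:10.
Restricted to 09:40–15:20: 10:20–11:45, 12:40–12:50.
Total common minutes: 85 + 10 = 95.

95 minutes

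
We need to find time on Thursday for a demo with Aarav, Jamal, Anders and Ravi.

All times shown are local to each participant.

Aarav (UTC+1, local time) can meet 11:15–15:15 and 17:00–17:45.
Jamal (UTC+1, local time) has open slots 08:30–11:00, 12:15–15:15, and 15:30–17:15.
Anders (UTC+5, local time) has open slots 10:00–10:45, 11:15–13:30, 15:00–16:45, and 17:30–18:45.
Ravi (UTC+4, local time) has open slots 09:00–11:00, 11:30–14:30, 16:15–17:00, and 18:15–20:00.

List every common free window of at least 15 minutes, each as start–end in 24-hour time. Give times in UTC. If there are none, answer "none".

12:30–13:00

Aarav → UTC: 10:15–14:15, 16:00–16:45.
Jamal → UTC: 07:30–10:00, 11:15–14:15, 14:30–16:15.
Anders → UTC: 05:00–05:45, 06:15–08:30, 10:00–11:45, 12:30–13:45.
Ravi → UTC: 05:00–07:00, 07:30–10:30, 12:15–13:00, 14:15–16:00.
Aarav ∩ Jamal: 11:15–14:15, 16:00–16:15.
Aarav ∩ Jamal ∩ Anders: 11:15–11:45, 12:30–13:45.
Aarav ∩ Jamal ∩ Anders ∩ Ravi: 12:30–13:00.
Windows ≥ 15 min: 12:30–13:00.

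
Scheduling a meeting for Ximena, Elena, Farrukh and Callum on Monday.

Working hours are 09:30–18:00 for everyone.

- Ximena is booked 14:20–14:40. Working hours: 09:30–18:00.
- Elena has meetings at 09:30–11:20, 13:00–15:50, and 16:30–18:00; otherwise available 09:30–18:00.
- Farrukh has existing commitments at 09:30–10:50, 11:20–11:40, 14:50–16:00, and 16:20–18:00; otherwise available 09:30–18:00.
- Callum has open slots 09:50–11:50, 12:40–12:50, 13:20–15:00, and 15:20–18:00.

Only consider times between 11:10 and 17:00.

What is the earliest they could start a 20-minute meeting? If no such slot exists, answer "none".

16:00

Ximena free within 09:30–18:00: 09:30–14:20, 14:40–18:00.
Elena free within 09:30–18:00: 11:20–13:00, 15:50–16:30.
Farrukh free within 09:30–18:00: 10:50–11:20, 11:40–14:50, 16:00–16:20.
Ximena ∩ Elena: 11:20–13:00, 15:50–16:30.
Ximena ∩ Elena ∩ Farrukh: 11:40–13:00, 16:00–16:20.
Ximena ∩ Elena ∩ Farrukh ∩ Callum: 11:40–11:50, 12:40–12:50, 16:00–16:20.
Restricted to 11:10–17:00: 11:40–11:50, 12:40–12:50, 16:00–16:20.
Windows ≥ 20 min: 16:00–16:20.
Earliest such window starts at 16:00.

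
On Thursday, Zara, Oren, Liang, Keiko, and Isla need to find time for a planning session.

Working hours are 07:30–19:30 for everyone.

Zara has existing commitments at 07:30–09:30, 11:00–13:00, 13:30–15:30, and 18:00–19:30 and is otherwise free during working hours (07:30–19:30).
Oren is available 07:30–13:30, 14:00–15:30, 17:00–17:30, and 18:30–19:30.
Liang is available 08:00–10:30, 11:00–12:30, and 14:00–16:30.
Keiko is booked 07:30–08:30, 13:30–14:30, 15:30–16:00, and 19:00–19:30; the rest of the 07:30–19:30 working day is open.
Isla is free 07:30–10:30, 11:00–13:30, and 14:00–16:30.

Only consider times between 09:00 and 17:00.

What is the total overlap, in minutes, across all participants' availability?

60 minutes

Zara free within 07:30–19:30: 09:30–11:00, 13:00–13:30, 15:30–18:00.
Keiko free within 07:30–19:30: 08:30–13:30, 14:30–15:30, 16:00–19:00.
Zara ∩ Oren: 09:30–11:00, 13:00–13:30, 17:00–17:30.
Zara ∩ Oren ∩ Liang: 09:30–10:30.
Zara ∩ Oren ∩ Liang ∩ Keiko: 09:30–10:30.
Zara ∩ Oren ∩ Liang ∩ Keiko ∩ Isla: 09:30–10:30.
Restricted to 09:00–17:00: 09:30–10:30.
Total common minutes: 60.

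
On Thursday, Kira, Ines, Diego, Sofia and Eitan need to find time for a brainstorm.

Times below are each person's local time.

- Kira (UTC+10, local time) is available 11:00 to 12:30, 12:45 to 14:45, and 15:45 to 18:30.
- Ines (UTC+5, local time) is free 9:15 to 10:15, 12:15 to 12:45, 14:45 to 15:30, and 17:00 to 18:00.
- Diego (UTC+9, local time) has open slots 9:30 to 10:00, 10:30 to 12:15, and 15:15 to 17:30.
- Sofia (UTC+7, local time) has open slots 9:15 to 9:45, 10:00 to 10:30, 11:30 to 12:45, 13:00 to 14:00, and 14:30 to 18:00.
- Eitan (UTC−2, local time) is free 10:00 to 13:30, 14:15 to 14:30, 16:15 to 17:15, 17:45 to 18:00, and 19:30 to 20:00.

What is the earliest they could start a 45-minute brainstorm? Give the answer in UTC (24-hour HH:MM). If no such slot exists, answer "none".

Kira → UTC: 01:00–02:30, 02:45–04:45, 05:45–08:30.
Ines → UTC: 04:15–05:15, 07:15–07:45, 09:45–10:30, 12:00–13:00.
Diego → UTC: 00:30–01:00, 01:30–03:15, 06:15–08:30.
Sofia → UTC: 02:15–02:45, 03:00–03:30, 04:30–05:45, 06:00–07:00, 07:30–11:00.
Eitan → UTC: 12:00–15:30, 16:15–16:30, 18:15–19:15, 19:45–20:00, 21:30–22:00.
Kira ∩ Ines: 04:15–04:45, 07:15–07:45.
Kira ∩ Ines ∩ Diego: 07:15–07:45.
Kira ∩ Ines ∩ Diego ∩ Sofia: 07:30–07:45.
Kira ∩ Ines ∩ Diego ∩ Sofia ∩ Eitan: (none).
Windows ≥ 45 min: (none).

none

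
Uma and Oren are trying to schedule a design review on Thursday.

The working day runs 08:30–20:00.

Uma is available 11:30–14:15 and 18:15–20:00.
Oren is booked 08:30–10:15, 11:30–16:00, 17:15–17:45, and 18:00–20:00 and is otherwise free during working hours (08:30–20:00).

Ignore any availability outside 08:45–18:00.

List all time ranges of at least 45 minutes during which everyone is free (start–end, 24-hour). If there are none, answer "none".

none

Oren free within 08:30–20:00: 10:15–11:30, 16:00–17:15, 17:45–18:00.
Uma ∩ Oren: (none).
Restricted to 08:45–18:00: (none).
Windows ≥ 45 min: (none).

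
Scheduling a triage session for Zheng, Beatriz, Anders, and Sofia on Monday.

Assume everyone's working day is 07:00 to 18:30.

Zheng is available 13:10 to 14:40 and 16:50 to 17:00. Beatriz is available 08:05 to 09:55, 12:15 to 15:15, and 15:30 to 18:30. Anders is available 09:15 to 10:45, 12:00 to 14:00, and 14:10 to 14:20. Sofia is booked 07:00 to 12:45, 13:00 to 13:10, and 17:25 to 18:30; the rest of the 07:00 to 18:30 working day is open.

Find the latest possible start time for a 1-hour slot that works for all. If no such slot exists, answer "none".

none

Sofia free within 07:00–18:30: 12:45–13:00, 13:10–17:25.
Zheng ∩ Beatriz: 13:10–14:40, 16:50–17:00.
Zheng ∩ Beatriz ∩ Anders: 13:10–14:00, 14:10–14:20.
Zheng ∩ Beatriz ∩ Anders ∩ Sofia: 13:10–14:00, 14:10–14:20.
Windows ≥ 60 min: (none).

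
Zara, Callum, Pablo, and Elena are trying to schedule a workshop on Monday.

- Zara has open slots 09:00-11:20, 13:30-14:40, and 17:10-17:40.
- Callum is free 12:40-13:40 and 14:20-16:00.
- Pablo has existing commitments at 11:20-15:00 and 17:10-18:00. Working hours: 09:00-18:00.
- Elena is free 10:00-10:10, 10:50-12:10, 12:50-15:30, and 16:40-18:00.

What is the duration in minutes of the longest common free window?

Pablo free within 09:00–18:00: 09:00–11:20, 15:00–17:10.
Zara ∩ Callum: 13:30–13:40, 14:20–14:40.
Zara ∩ Callum ∩ Pablo: (none).
Zara ∩ Callum ∩ Pablo ∩ Elena: (none).
No common window.

0 minutes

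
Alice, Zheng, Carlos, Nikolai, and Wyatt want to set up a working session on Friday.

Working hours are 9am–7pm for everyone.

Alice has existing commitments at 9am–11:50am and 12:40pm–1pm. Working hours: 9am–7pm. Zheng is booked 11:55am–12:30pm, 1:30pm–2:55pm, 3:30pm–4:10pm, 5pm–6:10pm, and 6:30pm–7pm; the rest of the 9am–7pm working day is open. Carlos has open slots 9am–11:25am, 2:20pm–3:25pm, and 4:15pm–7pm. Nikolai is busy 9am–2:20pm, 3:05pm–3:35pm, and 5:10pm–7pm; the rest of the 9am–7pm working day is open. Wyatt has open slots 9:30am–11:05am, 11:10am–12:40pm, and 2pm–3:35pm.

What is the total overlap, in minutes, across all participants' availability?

Alice free within 09:00–19:00: 11:50–12:40, 13:00–19:00.
Zheng free within 09:00–19:00: 09:00–11:55, 12:30–13:30, 14:55–15:30, 16:10–17:00, 18:10–18:30.
Nikolai free within 09:00–19:00: 14:20–15:05, 15:35–17:10.
Alice ∩ Zheng: 11:50–11:55, 12:30–12:40, 13:00–13:30, 14:55–15:30, 16:10–17:00, 18:10–18:30.
Alice ∩ Zheng ∩ Carlos: 14:55–15:25, 16:15–17:00, 18:10–18:30.
Alice ∩ Zheng ∩ Carlos ∩ Nikolai: 14:55–15:05, 16:15–17:00.
Alice ∩ Zheng ∩ Carlos ∩ Nikolai ∩ Wyatt: 14:55–15:05.
Total common minutes: 10.

10 minutes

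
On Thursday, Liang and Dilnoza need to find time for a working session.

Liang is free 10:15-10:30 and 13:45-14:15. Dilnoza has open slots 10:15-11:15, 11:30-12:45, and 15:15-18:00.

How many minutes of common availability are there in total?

Liang ∩ Dilnoza: 10:15–10:30.
Total common minutes: 15.

15 minutes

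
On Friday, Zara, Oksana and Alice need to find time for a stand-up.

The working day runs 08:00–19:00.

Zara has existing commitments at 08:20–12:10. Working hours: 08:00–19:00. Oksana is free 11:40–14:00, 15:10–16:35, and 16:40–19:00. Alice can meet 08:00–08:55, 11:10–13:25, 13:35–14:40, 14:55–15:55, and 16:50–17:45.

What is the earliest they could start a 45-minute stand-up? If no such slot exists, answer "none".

12:10

Zara free within 08:00–19:00: 08:00–08:20, 12:10–19:00.
Zara ∩ Oksana: 12:10–14:00, 15:10–16:35, 16:40–19:00.
Zara ∩ Oksana ∩ Alice: 12:10–13:25, 13:35–14:00, 15:10–15:55, 16:50–17:45.
Windows ≥ 45 min: 12:10–13:25, 15:10–15:55, 16:50–17:45.
Earliest such window starts at 12:10.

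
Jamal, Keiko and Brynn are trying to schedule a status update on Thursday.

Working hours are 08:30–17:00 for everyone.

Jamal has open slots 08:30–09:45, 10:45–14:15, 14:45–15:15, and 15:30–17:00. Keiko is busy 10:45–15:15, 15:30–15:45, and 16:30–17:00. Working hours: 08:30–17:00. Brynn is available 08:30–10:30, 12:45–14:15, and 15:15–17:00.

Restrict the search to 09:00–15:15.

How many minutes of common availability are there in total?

Keiko free within 08:30–17:00: 08:30–10:45, 15:15–15:30, 15:45–16:30.
Jamal ∩ Keiko: 08:30–09:45, 15:45–16:30.
Jamal ∩ Keiko ∩ Brynn: 08:30–09:45, 15:45–16:30.
Restricted to 09:00–15:15: 09:00–09:45.
Total common minutes: 45.

45 minutes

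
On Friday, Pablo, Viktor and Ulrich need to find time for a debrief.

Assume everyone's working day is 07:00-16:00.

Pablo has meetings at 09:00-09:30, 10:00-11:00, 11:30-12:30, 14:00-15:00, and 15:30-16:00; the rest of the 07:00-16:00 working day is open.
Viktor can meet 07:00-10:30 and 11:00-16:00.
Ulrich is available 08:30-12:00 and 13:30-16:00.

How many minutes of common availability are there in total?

150 minutes

Pablo free within 07:00–16:00: 07:00–09:00, 09:30–10:00, 11:00–11:30, 12:30–14:00, 15:00–15:30.
Pablo ∩ Viktor: 07:00–09:00, 09:30–10:00, 11:00–11:30, 12:30–14:00, 15:00–15:30.
Pablo ∩ Viktor ∩ Ulrich: 08:30–09:00, 09:30–10:00, 11:00–11:30, 13:30–14:00, 15:00–15:30.
Total common minutes: 30 + 30 + 30 + 30 + 30 = 150.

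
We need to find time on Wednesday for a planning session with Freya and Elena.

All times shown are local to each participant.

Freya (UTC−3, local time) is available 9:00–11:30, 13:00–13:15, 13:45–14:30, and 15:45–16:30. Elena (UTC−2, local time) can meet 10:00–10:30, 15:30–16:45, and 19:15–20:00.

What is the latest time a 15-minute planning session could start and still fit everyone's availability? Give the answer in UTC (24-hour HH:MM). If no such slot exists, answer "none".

12:15

Freya → UTC: 12:00–14:30, 16:00–16:15, 16:45–17:30, 18:45–19:30.
Elena → UTC: 12:00–12:30, 17:30–18:45, 21:15–22:00.
Freya ∩ Elena: 12:00–12:30.
Windows ≥ 15 min: 12:00–12:30.
Latest start in the last window 12:00–12:30 is 12:30 − 15 min = 12:15.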